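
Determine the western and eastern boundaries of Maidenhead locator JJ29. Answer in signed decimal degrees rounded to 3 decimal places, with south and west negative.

4.000, 6.000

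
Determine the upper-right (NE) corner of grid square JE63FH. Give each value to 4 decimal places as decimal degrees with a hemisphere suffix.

Field J=9, E=4: +9·20° lon, +4·10° lat → SW at lon 0°, lat -50°.
Square 6, 3: +6·2° lon, +3·1° lat → SW at lon 12°, lat -47°.
Subsquare f=5, h=7: +5·0.0833333° lon, +7·0.0416667° lat → SW at lon 12.4167°, lat -46.7083°.
Cell spans 0.0833333° lon × 0.0416667° lat. NE corner is SW corner plus one full cell.
latitude 46.6667° S, longitude 12.5000° E.

46.6667° S, 12.5000° E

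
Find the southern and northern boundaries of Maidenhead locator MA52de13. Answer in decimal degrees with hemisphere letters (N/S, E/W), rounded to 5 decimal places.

87.82083° S, 87.81667° S

Field M=12, A=0: +12·20° lon, +0·10° lat → SW at lon 60°, lat -90°.
Square 5, 2: +5·2° lon, +2·1° lat → SW at lon 70°, lat -88°.
Subsquare d=3, e=4: +3·0.0833333° lon, +4·0.0416667° lat → SW at lon 70.25°, lat -87.8333°.
Extended square 1, 3: +1·0.00833333° lon, +3·0.00416667° lat → SW at lon 70.2583°, lat -87.8208°.
Cell spans 0.00833333° lon × 0.00416667° lat.
south 87.82083° S, north 87.81667° S.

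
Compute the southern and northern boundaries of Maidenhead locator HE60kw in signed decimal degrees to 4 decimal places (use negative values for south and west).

-49.0833, -49.0417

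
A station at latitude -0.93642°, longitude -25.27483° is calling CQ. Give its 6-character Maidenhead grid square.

Add 180° to longitude and 90° to latitude: 154.7252, 89.0636.
Field (20°×10°, letters A–R): lon ⌊154.7252/20⌋ = 7 → H; lat ⌊89.0636/10⌋ = 8 → I.
Square (2°×1°, digits 0–9): lon ⌊14.7252/2⌋ = 7; lat ⌊9.0636/1⌋ = 9.
Subsquare (5′×2.5′, letters a–x): lon ⌊0.7252/0.0833333⌋ = 8 → i; lat ⌊0.0636/0.0416667⌋ = 1 → b.

HI79ib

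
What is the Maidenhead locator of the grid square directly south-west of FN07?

EN96

Longitude square 0; −1 → -1, wraps to 9, carry into field.
Longitude field F = 5; −1 → 4 = E.
Latitude square 7; −1 → 6.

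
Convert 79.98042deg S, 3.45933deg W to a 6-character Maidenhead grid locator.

IB80ga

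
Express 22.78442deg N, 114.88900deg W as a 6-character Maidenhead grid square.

DL22ns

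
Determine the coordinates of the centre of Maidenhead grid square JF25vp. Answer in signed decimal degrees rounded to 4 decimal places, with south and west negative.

Field J=9, F=5: +9·20° lon, +5·10° lat → SW at lon 0°, lat -40°.
Square 2, 5: +2·2° lon, +5·1° lat → SW at lon 4°, lat -35°.
Subsquare v=21, p=15: +21·0.0833333° lon, +15·0.0416667° lat → SW at lon 5.75°, lat -34.375°.
Cell spans 0.0833333° lon × 0.0416667° lat. Centre is SW corner plus half of each.
latitude -34.3542, longitude 5.7917.

-34.3542, 5.7917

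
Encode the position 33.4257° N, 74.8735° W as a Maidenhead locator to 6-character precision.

FM23nk

Add 180° to longitude and 90° to latitude: 105.1265, 123.4257.
Field (20°×10°, letters A–R): lon ⌊105.1265/20⌋ = 5 → F; lat ⌊123.4257/10⌋ = 12 → M.
Square (2°×1°, digits 0–9): lon ⌊5.1265/2⌋ = 2; lat ⌊3.4257/1⌋ = 3.
Subsquare (5′×2.5′, letters a–x): lon ⌊1.1265/0.0833333⌋ = 13 → n; lat ⌊0.4257/0.0416667⌋ = 10 → k.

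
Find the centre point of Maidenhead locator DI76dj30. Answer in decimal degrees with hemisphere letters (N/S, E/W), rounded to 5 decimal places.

3.62292° S, 105.72083° W

Field D=3, I=8: +3·20° lon, +8·10° lat → SW at lon -120°, lat -10°.
Square 7, 6: +7·2° lon, +6·1° lat → SW at lon -106°, lat -4°.
Subsquare d=3, j=9: +3·0.0833333° lon, +9·0.0416667° lat → SW at lon -105.75°, lat -3.625°.
Extended square 3, 0: +3·0.00833333° lon, +0·0.00416667° lat → SW at lon -105.725°, lat -3.625°.
Cell spans 0.00833333° lon × 0.00416667° lat. Centre is SW corner plus half of each.
latitude 3.62292° S, longitude 105.72083° W.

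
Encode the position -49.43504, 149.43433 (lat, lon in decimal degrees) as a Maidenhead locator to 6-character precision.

Offset from 180°W / 90°S: lon 329.4343°, lat 40.5650°.
Field: lon ⌊329.4343/20⌋ = 16 → Q; lat ⌊40.5650/10⌋ = 4 → E.
Square: lon ⌊9.4343/2⌋ = 4; lat ⌊0.5650/1⌋ = 0.
Subsquare: lon ⌊1.4343/0.0833333⌋ = 17 → r; lat ⌊0.5650/0.0416667⌋ = 13 → n.

QE40rn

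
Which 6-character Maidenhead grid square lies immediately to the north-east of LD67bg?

Longitude subsquare b = 1; +1 → 2 = c.
Latitude subsquare g = 6; +1 → 7 = h.

LD67ch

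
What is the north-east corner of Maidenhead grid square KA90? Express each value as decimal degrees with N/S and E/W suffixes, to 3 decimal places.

89.000° S, 40.000° E

Field K=10, A=0: +10·20° lon, +0·10° lat → SW at lon 20°, lat -90°.
Square 9, 0: +9·2° lon, +0·1° lat → SW at lon 38°, lat -90°.
Cell spans 2° lon × 1° lat. NE corner is SW corner plus one full cell.
latitude 89.000° S, longitude 40.000° E.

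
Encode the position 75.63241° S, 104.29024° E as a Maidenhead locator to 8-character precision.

Shift to the Maidenhead origin (180°W, 90°S): lon 284.29024, lat 14.36759.
Field: lon ⌊284.29024/20⌋ = 14 → O; lat ⌊14.36759/10⌋ = 1 → B.
Square: lon ⌊4.29024/2⌋ = 2; lat ⌊4.36759/1⌋ = 4.
Subsquare: lon ⌊0.29024/0.0833333⌋ = 3 → d; lat ⌊0.36759/0.0416667⌋ = 8 → i.
Extended square: lon ⌊0.04024/0.00833333⌋ = 4; lat ⌊0.03426/0.00416667⌋ = 8.

OB24di48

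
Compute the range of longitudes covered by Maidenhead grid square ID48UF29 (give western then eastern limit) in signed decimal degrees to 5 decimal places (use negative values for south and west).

Field I=8, D=3: +8·20° lon, +3·10° lat → SW at lon -20°, lat -60°.
Square 4, 8: +4·2° lon, +8·1° lat → SW at lon -12°, lat -52°.
Subsquare u=20, f=5: +20·0.0833333° lon, +5·0.0416667° lat → SW at lon -10.3333°, lat -51.7917°.
Extended square 2, 9: +2·0.00833333° lon, +9·0.00416667° lat → SW at lon -10.3167°, lat -51.7542°.
Cell spans 0.00833333° lon × 0.00416667° lat.
west -10.31667, east -10.30833.

-10.31667, -10.30833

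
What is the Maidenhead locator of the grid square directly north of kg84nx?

KG85na

Latitude subsquare x = 23; +1 → 24, wraps to 0 = a, carry into square.
Latitude square 4; +1 → 5.
The longitude characters are unchanged.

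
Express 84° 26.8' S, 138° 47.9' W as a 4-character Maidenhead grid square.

CA05

Add 180° to longitude and 90° to latitude: 41.20, 5.55.
Field (20°×10°, letters A–R): lon ⌊41.20/20⌋ = 2 → C; lat ⌊5.55/10⌋ = 0 → A.
Square (2°×1°, digits 0–9): lon ⌊1.20/2⌋ = 0; lat ⌊5.55/1⌋ = 5.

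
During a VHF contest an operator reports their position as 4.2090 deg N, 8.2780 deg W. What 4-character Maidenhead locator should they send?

IJ54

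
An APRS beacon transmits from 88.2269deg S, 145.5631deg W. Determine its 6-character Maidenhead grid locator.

BA71fs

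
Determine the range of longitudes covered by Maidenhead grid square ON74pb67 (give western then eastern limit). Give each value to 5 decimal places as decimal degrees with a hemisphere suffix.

115.30000° E, 115.30833° E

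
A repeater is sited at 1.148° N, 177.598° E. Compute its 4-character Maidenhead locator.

Shift to the Maidenhead origin (180°W, 90°S): lon 357.60, lat 91.15.
Field: 357.60/20 → 17 → R, 91.15/10 → 9 → J; chars RJ.
Square: 17.60/2 → 8, 1.15/1 → 1; chars 81.

RJ81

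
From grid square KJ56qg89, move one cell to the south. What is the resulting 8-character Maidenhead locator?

KJ56qg88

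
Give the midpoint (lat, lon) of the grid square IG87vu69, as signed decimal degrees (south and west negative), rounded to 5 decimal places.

Field I=8, G=6: +8·20° lon, +6·10° lat → SW at lon -20°, lat -30°.
Square 8, 7: +8·2° lon, +7·1° lat → SW at lon -4°, lat -23°.
Subsquare v=21, u=20: +21·0.0833333° lon, +20·0.0416667° lat → SW at lon -2.25°, lat -22.1667°.
Extended square 6, 9: +6·0.00833333° lon, +9·0.00416667° lat → SW at lon -2.2°, lat -22.1292°.
Cell spans 0.00833333° lon × 0.00416667° lat. Centre is SW corner plus half of each.
latitude -22.12708, longitude -2.19583.

-22.12708, -2.19583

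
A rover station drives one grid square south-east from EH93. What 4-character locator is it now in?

Longitude square 9; +1 → 10, wraps to 0, carry into field.
Longitude field E = 4; +1 → 5 = F.
Latitude square 3; −1 → 2.

FH02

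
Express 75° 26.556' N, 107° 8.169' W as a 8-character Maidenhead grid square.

DQ65kk36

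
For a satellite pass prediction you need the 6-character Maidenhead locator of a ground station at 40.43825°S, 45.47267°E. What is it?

Offset from 180°W / 90°S: lon 225.4727°, lat 49.5618°.
Field: 225.4727/20 → 11 → L, 49.5618/10 → 4 → E; chars LE.
Square: 5.4727/2 → 2, 9.5618/1 → 9; chars 29.
Subsquare: 1.4727/0.0833333 → 17 → r, 0.5618/0.0416667 → 13 → n; chars rn.

LE29rn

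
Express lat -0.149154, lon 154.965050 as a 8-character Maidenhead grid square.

Offset from 180°W / 90°S: lon 334.96505°, lat 89.85085°.
Field: 334.96505/20 → 16 → Q, 89.85085/10 → 8 → I; chars QI.
Square: 14.96505/2 → 7, 9.85085/1 → 9; chars 79.
Subsquare: 0.96505/0.0833333 → 11 → l, 0.85085/0.0416667 → 20 → u; chars lu.
Extended square: 0.04838/0.00833333 → 5, 0.01751/0.00416667 → 4; chars 54.

QI79lu54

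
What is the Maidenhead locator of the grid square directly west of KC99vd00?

KC99ud90

Longitude extended square 0; −1 → -1, wraps to 9, carry into subsquare.
Longitude subsquare v = 21; −1 → 20 = u.
The latitude characters are unchanged.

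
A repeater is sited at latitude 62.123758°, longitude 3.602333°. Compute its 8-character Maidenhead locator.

JP12tc29

Offset from 180°W / 90°S: lon 183.60233°, lat 152.12376°.
Field: 183.60233/20 → 9 → J, 152.12376/10 → 15 → P; chars JP.
Square: 3.60233/2 → 1, 2.12376/1 → 2; chars 12.
Subsquare: 1.60233/0.0833333 → 19 → t, 0.12376/0.0416667 → 2 → c; chars tc.
Extended square: 0.01900/0.00833333 → 2, 0.04042/0.00416667 → 9; chars 29.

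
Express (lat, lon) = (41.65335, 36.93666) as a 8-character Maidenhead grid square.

KN81lp26

Offset from 180°W / 90°S: lon 216.93666°, lat 131.65335°.
Field: 216.93666/20 → 10 → K, 131.65335/10 → 13 → N; chars KN.
Square: 16.93666/2 → 8, 1.65335/1 → 1; chars 81.
Subsquare: 0.93666/0.0833333 → 11 → l, 0.65335/0.0416667 → 15 → p; chars lp.
Extended square: 0.01999/0.00833333 → 2, 0.02835/0.00416667 → 6; chars 26.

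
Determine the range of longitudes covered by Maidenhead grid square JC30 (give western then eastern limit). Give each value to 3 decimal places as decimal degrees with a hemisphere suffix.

Field J=9, C=2: +9·20° lon, +2·10° lat → SW at lon 0°, lat -70°.
Square 3, 0: +3·2° lon, +0·1° lat → SW at lon 6°, lat -70°.
Cell spans 2° lon × 1° lat.
west 6.000° E, east 8.000° E.

6.000° E, 8.000° E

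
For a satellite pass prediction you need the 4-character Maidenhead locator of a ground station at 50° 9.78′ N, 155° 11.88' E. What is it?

QO70

Shift to the Maidenhead origin (180°W, 90°S): lon 335.20, lat 140.16.
Field (20°×10°, letters A–R): 335.20/20 → 16 → Q, 140.16/10 → 14 → O; chars QO.
Square (2°×1°, digits 0–9): 15.20/2 → 7, 0.16/1 → 0; chars 70.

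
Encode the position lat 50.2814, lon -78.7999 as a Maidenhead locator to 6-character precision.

Offset from 180°W / 90°S: lon 101.2001°, lat 140.2814°.
Field (20°×10°, letters A–R): 101.2001/20 → 5 → F, 140.2814/10 → 14 → O; chars FO.
Square (2°×1°, digits 0–9): 1.2001/2 → 0, 0.2814/1 → 0; chars 00.
Subsquare (5′×2.5′, letters a–x): 1.2001/0.0833333 → 14 → o, 0.2814/0.0416667 → 6 → g; chars og.

FO00og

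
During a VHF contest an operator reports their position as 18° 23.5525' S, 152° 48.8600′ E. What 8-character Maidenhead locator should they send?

QH61jo75

Add 180° to longitude and 90° to latitude: 332.81433, 71.60746.
Field (20°×10°, letters A–R): 332.81433/20 → 16 → Q, 71.60746/10 → 7 → H; chars QH.
Square (2°×1°, digits 0–9): 12.81433/2 → 6, 1.60746/1 → 1; chars 61.
Subsquare (5′×2.5′, letters a–x): 0.81433/0.0833333 → 9 → j, 0.60746/0.0416667 → 14 → o; chars jo.
Extended square (30″×15″, digits 0–9): 0.06433/0.00833333 → 7, 0.02413/0.00416667 → 5; chars 75.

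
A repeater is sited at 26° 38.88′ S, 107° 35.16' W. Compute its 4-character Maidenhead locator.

Shift to the Maidenhead origin (180°W, 90°S): lon 72.41, lat 63.35.
Field: 72.41/20 → 3 → D, 63.35/10 → 6 → G; chars DG.
Square: 12.41/2 → 6, 3.35/1 → 3; chars 63.

DG63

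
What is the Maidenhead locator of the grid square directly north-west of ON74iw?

Longitude subsquare i = 8; −1 → 7 = h.
Latitude subsquare w = 22; +1 → 23 = x.

ON74hx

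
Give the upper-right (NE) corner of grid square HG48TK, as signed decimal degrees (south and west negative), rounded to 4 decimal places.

-21.5417, -30.3333

Field H=7, G=6: +7·20° lon, +6·10° lat → SW at lon -40°, lat -30°.
Square 4, 8: +4·2° lon, +8·1° lat → SW at lon -32°, lat -22°.
Subsquare t=19, k=10: +19·0.0833333° lon, +10·0.0416667° lat → SW at lon -30.4167°, lat -21.5833°.
Cell spans 0.0833333° lon × 0.0416667° lat. NE corner is SW corner plus one full cell.
latitude -21.5417, longitude -30.3333.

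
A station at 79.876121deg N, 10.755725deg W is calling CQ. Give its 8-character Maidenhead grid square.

IQ49ov90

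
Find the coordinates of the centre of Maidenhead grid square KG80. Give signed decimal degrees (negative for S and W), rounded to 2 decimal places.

-29.50, 37.00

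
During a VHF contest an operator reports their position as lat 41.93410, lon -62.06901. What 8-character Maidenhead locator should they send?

FN81xw14

Add 180° to longitude and 90° to latitude: 117.93099, 131.93410.
Field: lon ⌊117.93099/20⌋ = 5 → F; lat ⌊131.93410/10⌋ = 13 → N.
Square: lon ⌊17.93099/2⌋ = 8; lat ⌊1.93410/1⌋ = 1.
Subsquare: lon ⌊1.93099/0.0833333⌋ = 23 → x; lat ⌊0.93410/0.0416667⌋ = 22 → w.
Extended square: lon ⌊0.01432/0.00833333⌋ = 1; lat ⌊0.01743/0.00416667⌋ = 4.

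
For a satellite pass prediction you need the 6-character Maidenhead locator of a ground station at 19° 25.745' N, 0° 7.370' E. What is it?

Offset from 180°W / 90°S: lon 180.1228°, lat 109.4291°.
Field (20°×10°, letters A–R): 180.1228/20 → 9 → J, 109.4291/10 → 10 → K; chars JK.
Square (2°×1°, digits 0–9): 0.1228/2 → 0, 9.4291/1 → 9; chars 09.
Subsquare (5′×2.5′, letters a–x): 0.1228/0.0833333 → 1 → b, 0.4291/0.0416667 → 10 → k; chars bk.

JK09bk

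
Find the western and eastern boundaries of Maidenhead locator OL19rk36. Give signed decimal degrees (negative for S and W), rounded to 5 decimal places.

103.44167, 103.45000

Field O=14, L=11: +14·20° lon, +11·10° lat → SW at lon 100°, lat 20°.
Square 1, 9: +1·2° lon, +9·1° lat → SW at lon 102°, lat 29°.
Subsquare r=17, k=10: +17·0.0833333° lon, +10·0.0416667° lat → SW at lon 103.417°, lat 29.4167°.
Extended square 3, 6: +3·0.00833333° lon, +6·0.00416667° lat → SW at lon 103.442°, lat 29.4417°.
Cell spans 0.00833333° lon × 0.00416667° lat.
west 103.44167, east 103.45000.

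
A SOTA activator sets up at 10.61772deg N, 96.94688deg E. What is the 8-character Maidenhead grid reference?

Shift to the Maidenhead origin (180°W, 90°S): lon 276.94688, lat 100.61772.
Field: 276.94688/20 → 13 → N, 100.61772/10 → 10 → K; chars NK.
Square: 16.94688/2 → 8, 0.61772/1 → 0; chars 80.
Subsquare: 0.94688/0.0833333 → 11 → l, 0.61772/0.0416667 → 14 → o; chars lo.
Extended square: 0.03021/0.00833333 → 3, 0.03439/0.00416667 → 8; chars 38.

NK80lo38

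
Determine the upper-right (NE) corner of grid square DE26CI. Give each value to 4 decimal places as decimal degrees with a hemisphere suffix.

43.6250° S, 115.7500° W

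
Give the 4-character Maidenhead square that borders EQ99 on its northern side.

Latitude square 9; +1 → 10, wraps to 0, carry into field.
Latitude field Q = 16; +1 → 17 = R.
The longitude characters are unchanged.

ER90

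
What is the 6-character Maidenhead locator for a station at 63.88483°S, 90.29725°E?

NC56dc

Add 180° to longitude and 90° to latitude: 270.2973, 26.1152.
Field: 270.2973/20 → 13 → N, 26.1152/10 → 2 → C; chars NC.
Square: 10.2973/2 → 5, 6.1152/1 → 6; chars 56.
Subsquare: 0.2973/0.0833333 → 3 → d, 0.1152/0.0416667 → 2 → c; chars dc.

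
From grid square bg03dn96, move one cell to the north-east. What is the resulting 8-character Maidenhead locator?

Longitude extended square 9; +1 → 10, wraps to 0, carry into subsquare.
Longitude subsquare d = 3; +1 → 4 = e.
Latitude extended square 6; +1 → 7.

BG03en07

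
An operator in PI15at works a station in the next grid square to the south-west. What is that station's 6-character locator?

PI05xs

Longitude subsquare a = 0; −1 → -1, wraps to 23 = x, carry into square.
Longitude square 1; −1 → 0.
Latitude subsquare t = 19; −1 → 18 = s.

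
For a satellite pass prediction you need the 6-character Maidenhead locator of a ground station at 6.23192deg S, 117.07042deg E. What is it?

OI83ms

Offset from 180°W / 90°S: lon 297.0704°, lat 83.7681°.
Field: 297.0704/20 → 14 → O, 83.7681/10 → 8 → I; chars OI.
Square: 17.0704/2 → 8, 3.7681/1 → 3; chars 83.
Subsquare: 1.0704/0.0833333 → 12 → m, 0.7681/0.0416667 → 18 → s; chars ms.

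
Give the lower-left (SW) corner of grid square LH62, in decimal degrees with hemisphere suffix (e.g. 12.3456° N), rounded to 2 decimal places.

Field L=11, H=7: +11·20° lon, +7·10° lat → SW at lon 40°, lat -20°.
Square 6, 2: +6·2° lon, +2·1° lat → SW at lon 52°, lat -18°.
latitude 18.00° S, longitude 52.00° E.

18.00° S, 52.00° E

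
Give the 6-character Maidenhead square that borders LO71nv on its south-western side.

LO71mu

Longitude subsquare n = 13; −1 → 12 = m.
Latitude subsquare v = 21; −1 → 20 = u.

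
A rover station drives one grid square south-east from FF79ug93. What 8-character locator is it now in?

FF79vg02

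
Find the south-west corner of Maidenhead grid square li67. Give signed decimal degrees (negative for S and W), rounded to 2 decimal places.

Field L=11, I=8: +11·20° lon, +8·10° lat → SW at lon 40°, lat -10°.
Square 6, 7: +6·2° lon, +7·1° lat → SW at lon 52°, lat -3°.
latitude -3.00, longitude 52.00.

-3.00, 52.00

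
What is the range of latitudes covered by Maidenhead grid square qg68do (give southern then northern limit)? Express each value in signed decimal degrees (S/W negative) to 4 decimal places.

-21.4167, -21.3750

Field Q=16, G=6: +16·20° lon, +6·10° lat → SW at lon 140°, lat -30°.
Square 6, 8: +6·2° lon, +8·1° lat → SW at lon 152°, lat -22°.
Subsquare d=3, o=14: +3·0.0833333° lon, +14·0.0416667° lat → SW at lon 152.25°, lat -21.4167°.
Cell spans 0.0833333° lon × 0.0416667° lat.
south -21.4167, north -21.3750.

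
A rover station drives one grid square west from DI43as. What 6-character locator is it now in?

Longitude subsquare a = 0; −1 → -1, wraps to 23 = x, carry into square.
Longitude square 4; −1 → 3.
The latitude characters are unchanged.

DI33xs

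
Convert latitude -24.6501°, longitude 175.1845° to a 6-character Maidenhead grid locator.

RG75oi

Add 180° to longitude and 90° to latitude: 355.1845, 65.3499.
Field: lon ⌊355.1845/20⌋ = 17 → R; lat ⌊65.3499/10⌋ = 6 → G.
Square: lon ⌊15.1845/2⌋ = 7; lat ⌊5.3499/1⌋ = 5.
Subsquare: lon ⌊1.1845/0.0833333⌋ = 14 → o; lat ⌊0.3499/0.0416667⌋ = 8 → i.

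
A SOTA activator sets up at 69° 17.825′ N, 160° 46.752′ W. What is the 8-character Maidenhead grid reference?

AP99oh61

Offset from 180°W / 90°S: lon 19.22080°, lat 159.29708°.
Field: lon ⌊19.22080/20⌋ = 0 → A; lat ⌊159.29708/10⌋ = 15 → P.
Square: lon ⌊19.22080/2⌋ = 9; lat ⌊9.29708/1⌋ = 9.
Subsquare: lon ⌊1.22080/0.0833333⌋ = 14 → o; lat ⌊0.29708/0.0416667⌋ = 7 → h.
Extended square: lon ⌊0.05413/0.00833333⌋ = 6; lat ⌊0.00542/0.00416667⌋ = 1.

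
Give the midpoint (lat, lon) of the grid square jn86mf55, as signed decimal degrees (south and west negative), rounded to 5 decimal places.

46.23125, 17.04583

Field J=9, N=13: +9·20° lon, +13·10° lat → SW at lon 0°, lat 40°.
Square 8, 6: +8·2° lon, +6·1° lat → SW at lon 16°, lat 46°.
Subsquare m=12, f=5: +12·0.0833333° lon, +5·0.0416667° lat → SW at lon 17°, lat 46.2083°.
Extended square 5, 5: +5·0.00833333° lon, +5·0.00416667° lat → SW at lon 17.0417°, lat 46.2292°.
Cell spans 0.00833333° lon × 0.00416667° lat. Centre is SW corner plus half of each.
latitude 46.23125, longitude 17.04583.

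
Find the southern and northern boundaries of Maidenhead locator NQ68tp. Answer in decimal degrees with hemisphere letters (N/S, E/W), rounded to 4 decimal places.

78.6250° N, 78.6667° N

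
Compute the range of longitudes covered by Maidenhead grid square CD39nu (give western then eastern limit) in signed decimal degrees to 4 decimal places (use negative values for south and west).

-132.9167, -132.8333

Field C=2, D=3: +2·20° lon, +3·10° lat → SW at lon -140°, lat -60°.
Square 3, 9: +3·2° lon, +9·1° lat → SW at lon -134°, lat -51°.
Subsquare n=13, u=20: +13·0.0833333° lon, +20·0.0416667° lat → SW at lon -132.917°, lat -50.1667°.
Cell spans 0.0833333° lon × 0.0416667° lat.
west -132.9167, east -132.8333.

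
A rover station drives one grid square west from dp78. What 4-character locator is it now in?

DP68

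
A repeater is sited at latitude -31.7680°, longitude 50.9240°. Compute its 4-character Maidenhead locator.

LF58

Offset from 180°W / 90°S: lon 230.92°, lat 58.23°.
Field: lon ⌊230.92/20⌋ = 11 → L; lat ⌊58.23/10⌋ = 5 → F.
Square: lon ⌊10.92/2⌋ = 5; lat ⌊8.23/1⌋ = 8.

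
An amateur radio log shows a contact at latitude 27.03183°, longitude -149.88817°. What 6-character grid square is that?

Offset from 180°W / 90°S: lon 30.1118°, lat 117.0318°.
Field: 30.1118/20 → 1 → B, 117.0318/10 → 11 → L; chars BL.
Square: 10.1118/2 → 5, 7.0318/1 → 7; chars 57.
Subsquare: 0.1118/0.0833333 → 1 → b, 0.0318/0.0416667 → 0 → a; chars ba.

BL57ba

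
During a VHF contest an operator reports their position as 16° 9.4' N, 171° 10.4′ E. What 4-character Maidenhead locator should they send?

RK56

Offset from 180°W / 90°S: lon 351.17°, lat 106.16°.
Field (20°×10°, letters A–R): 351.17/20 → 17 → R, 106.16/10 → 10 → K; chars RK.
Square (2°×1°, digits 0–9): 11.17/2 → 5, 6.16/1 → 6; chars 56.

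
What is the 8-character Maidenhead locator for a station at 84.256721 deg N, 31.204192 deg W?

HR44jg51

Offset from 180°W / 90°S: lon 148.79581°, lat 174.25672°.
Field: 148.79581/20 → 7 → H, 174.25672/10 → 17 → R; chars HR.
Square: 8.79581/2 → 4, 4.25672/1 → 4; chars 44.
Subsquare: 0.79581/0.0833333 → 9 → j, 0.25672/0.0416667 → 6 → g; chars jg.
Extended square: 0.04581/0.00833333 → 5, 0.00672/0.00416667 → 1; chars 51.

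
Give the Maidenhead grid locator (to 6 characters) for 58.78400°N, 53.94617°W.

GO38as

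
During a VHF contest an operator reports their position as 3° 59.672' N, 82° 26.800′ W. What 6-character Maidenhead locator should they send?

Offset from 180°W / 90°S: lon 97.5533°, lat 93.9945°.
Field: lon ⌊97.5533/20⌋ = 4 → E; lat ⌊93.9945/10⌋ = 9 → J.
Square: lon ⌊17.5533/2⌋ = 8; lat ⌊3.9945/1⌋ = 3.
Subsquare: lon ⌊1.5533/0.0833333⌋ = 18 → s; lat ⌊0.9945/0.0416667⌋ = 23 → x.

EJ83sx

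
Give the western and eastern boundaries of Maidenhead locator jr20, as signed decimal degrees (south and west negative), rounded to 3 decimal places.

4.000, 6.000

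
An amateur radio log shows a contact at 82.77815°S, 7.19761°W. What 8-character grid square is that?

IA67jf63

Shift to the Maidenhead origin (180°W, 90°S): lon 172.80239, lat 7.22185.
Field: lon ⌊172.80239/20⌋ = 8 → I; lat ⌊7.22185/10⌋ = 0 → A.
Square: lon ⌊12.80239/2⌋ = 6; lat ⌊7.22185/1⌋ = 7.
Subsquare: lon ⌊0.80239/0.0833333⌋ = 9 → j; lat ⌊0.22185/0.0416667⌋ = 5 → f.
Extended square: lon ⌊0.05239/0.00833333⌋ = 6; lat ⌊0.01352/0.00416667⌋ = 3.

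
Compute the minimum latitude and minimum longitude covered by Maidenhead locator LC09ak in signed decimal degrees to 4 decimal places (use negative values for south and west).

-60.5833, 40.0000

Field L=11, C=2: +11·20° lon, +2·10° lat → SW at lon 40°, lat -70°.
Square 0, 9: +0·2° lon, +9·1° lat → SW at lon 40°, lat -61°.
Subsquare a=0, k=10: +0·0.0833333° lon, +10·0.0416667° lat → SW at lon 40°, lat -60.5833°.
latitude -60.5833, longitude 40.0000.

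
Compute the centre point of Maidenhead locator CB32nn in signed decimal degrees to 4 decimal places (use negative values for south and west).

-77.4375, -132.8750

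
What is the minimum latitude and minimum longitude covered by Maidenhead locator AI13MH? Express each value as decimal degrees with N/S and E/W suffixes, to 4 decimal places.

Field A=0, I=8: +0·20° lon, +8·10° lat → SW at lon -180°, lat -10°.
Square 1, 3: +1·2° lon, +3·1° lat → SW at lon -178°, lat -7°.
Subsquare m=12, h=7: +12·0.0833333° lon, +7·0.0416667° lat → SW at lon -177°, lat -6.70833°.
latitude 6.7083° S, longitude 177.0000° W.

6.7083° S, 177.0000° W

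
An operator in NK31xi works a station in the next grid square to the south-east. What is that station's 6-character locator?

NK41ah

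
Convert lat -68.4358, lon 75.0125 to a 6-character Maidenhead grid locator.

MC71mn

Offset from 180°W / 90°S: lon 255.0125°, lat 21.5642°.
Field: 255.0125/20 → 12 → M, 21.5642/10 → 2 → C; chars MC.
Square: 15.0125/2 → 7, 1.5642/1 → 1; chars 71.
Subsquare: 1.0125/0.0833333 → 12 → m, 0.5642/0.0416667 → 13 → n; chars mn.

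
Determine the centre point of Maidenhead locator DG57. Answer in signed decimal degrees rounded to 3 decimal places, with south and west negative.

Field D=3, G=6: +3·20° lon, +6·10° lat → SW at lon -120°, lat -30°.
Square 5, 7: +5·2° lon, +7·1° lat → SW at lon -110°, lat -23°.
Cell spans 2° lon × 1° lat. Centre is SW corner plus half of each.
latitude -22.500, longitude -109.000.

-22.500, -109.000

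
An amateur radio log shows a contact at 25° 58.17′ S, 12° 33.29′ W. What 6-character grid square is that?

IG34ra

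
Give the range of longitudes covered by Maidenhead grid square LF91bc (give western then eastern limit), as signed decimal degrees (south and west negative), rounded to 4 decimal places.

Field L=11, F=5: +11·20° lon, +5·10° lat → SW at lon 40°, lat -40°.
Square 9, 1: +9·2° lon, +1·1° lat → SW at lon 58°, lat -39°.
Subsquare b=1, c=2: +1·0.0833333° lon, +2·0.0416667° lat → SW at lon 58.0833°, lat -38.9167°.
Cell spans 0.0833333° lon × 0.0416667° lat.
west 58.0833, east 58.1667.

58.0833, 58.1667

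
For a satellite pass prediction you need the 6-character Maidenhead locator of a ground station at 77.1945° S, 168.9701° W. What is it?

Offset from 180°W / 90°S: lon 11.0299°, lat 12.8055°.
Field (20°×10°, letters A–R): lon ⌊11.0299/20⌋ = 0 → A; lat ⌊12.8055/10⌋ = 1 → B.
Square (2°×1°, digits 0–9): lon ⌊11.0299/2⌋ = 5; lat ⌊2.8055/1⌋ = 2.
Subsquare (5′×2.5′, letters a–x): lon ⌊1.0299/0.0833333⌋ = 12 → m; lat ⌊0.8055/0.0416667⌋ = 19 → t.

AB52mt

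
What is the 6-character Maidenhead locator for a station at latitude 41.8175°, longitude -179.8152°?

Add 180° to longitude and 90° to latitude: 0.1848, 131.8175.
Field: 0.1848/20 → 0 → A, 131.8175/10 → 13 → N; chars AN.
Square: 0.1848/2 → 0, 1.8175/1 → 1; chars 01.
Subsquare: 0.1848/0.0833333 → 2 → c, 0.8175/0.0416667 → 19 → t; chars ct.

AN01ct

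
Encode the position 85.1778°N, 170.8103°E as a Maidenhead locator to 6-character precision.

RR55je

Shift to the Maidenhead origin (180°W, 90°S): lon 350.8103, lat 175.1778.
Field: 350.8103/20 → 17 → R, 175.1778/10 → 17 → R; chars RR.
Square: 10.8103/2 → 5, 5.1778/1 → 5; chars 55.
Subsquare: 0.8103/0.0833333 → 9 → j, 0.1778/0.0416667 → 4 → e; chars je.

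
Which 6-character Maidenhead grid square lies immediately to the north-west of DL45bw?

Longitude subsquare b = 1; −1 → 0 = a.
Latitude subsquare w = 22; +1 → 23 = x.

DL45ax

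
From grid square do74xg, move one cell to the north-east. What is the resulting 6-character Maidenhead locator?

DO84ah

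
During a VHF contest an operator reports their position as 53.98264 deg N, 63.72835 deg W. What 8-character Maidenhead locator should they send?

FO83dx25

Add 180° to longitude and 90° to latitude: 116.27165, 143.98264.
Field (20°×10°, letters A–R): lon ⌊116.27165/20⌋ = 5 → F; lat ⌊143.98264/10⌋ = 14 → O.
Square (2°×1°, digits 0–9): lon ⌊16.27165/2⌋ = 8; lat ⌊3.98264/1⌋ = 3.
Subsquare (5′×2.5′, letters a–x): lon ⌊0.27165/0.0833333⌋ = 3 → d; lat ⌊0.98264/0.0416667⌋ = 23 → x.
Extended square (30″×15″, digits 0–9): lon ⌊0.02165/0.00833333⌋ = 2; lat ⌊0.02431/0.00416667⌋ = 5.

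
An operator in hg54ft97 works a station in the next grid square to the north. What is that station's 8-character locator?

HG54ft98

Latitude extended square 7; +1 → 8.
The longitude characters are unchanged.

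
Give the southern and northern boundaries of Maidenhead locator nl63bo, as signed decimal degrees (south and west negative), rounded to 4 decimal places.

Field N=13, L=11: +13·20° lon, +11·10° lat → SW at lon 80°, lat 20°.
Square 6, 3: +6·2° lon, +3·1° lat → SW at lon 92°, lat 23°.
Subsquare b=1, o=14: +1·0.0833333° lon, +14·0.0416667° lat → SW at lon 92.0833°, lat 23.5833°.
Cell spans 0.0833333° lon × 0.0416667° lat.
south 23.5833, north 23.6250.

23.5833, 23.6250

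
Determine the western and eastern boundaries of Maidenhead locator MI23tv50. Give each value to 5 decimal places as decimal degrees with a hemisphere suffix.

Field M=12, I=8: +12·20° lon, +8·10° lat → SW at lon 60°, lat -10°.
Square 2, 3: +2·2° lon, +3·1° lat → SW at lon 64°, lat -7°.
Subsquare t=19, v=21: +19·0.0833333° lon, +21·0.0416667° lat → SW at lon 65.5833°, lat -6.125°.
Extended square 5, 0: +5·0.00833333° lon, +0·0.00416667° lat → SW at lon 65.625°, lat -6.125°.
Cell spans 0.00833333° lon × 0.00416667° lat.
west 65.62500° E, east 65.63333° E.

65.62500° E, 65.63333° E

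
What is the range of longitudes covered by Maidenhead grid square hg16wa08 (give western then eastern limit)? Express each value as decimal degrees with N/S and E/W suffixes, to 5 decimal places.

Field H=7, G=6: +7·20° lon, +6·10° lat → SW at lon -40°, lat -30°.
Square 1, 6: +1·2° lon, +6·1° lat → SW at lon -38°, lat -24°.
Subsquare w=22, a=0: +22·0.0833333° lon, +0·0.0416667° lat → SW at lon -36.1667°, lat -24°.
Extended square 0, 8: +0·0.00833333° lon, +8·0.00416667° lat → SW at lon -36.1667°, lat -23.9667°.
Cell spans 0.00833333° lon × 0.00416667° lat.
west 36.16667° W, east 36.15833° W.

36.16667° W, 36.15833° W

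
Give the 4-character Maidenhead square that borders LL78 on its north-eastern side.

Longitude square 7; +1 → 8.
Latitude square 8; +1 → 9.

LL89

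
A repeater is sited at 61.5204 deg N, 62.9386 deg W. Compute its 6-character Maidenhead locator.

Offset from 180°W / 90°S: lon 117.0614°, lat 151.5204°.
Field: 117.0614/20 → 5 → F, 151.5204/10 → 15 → P; chars FP.
Square: 17.0614/2 → 8, 1.5204/1 → 1; chars 81.
Subsquare: 1.0614/0.0833333 → 12 → m, 0.5204/0.0416667 → 12 → m; chars mm.

FP81mm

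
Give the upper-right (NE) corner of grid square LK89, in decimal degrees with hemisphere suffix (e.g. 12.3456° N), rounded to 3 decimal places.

20.000° N, 58.000° E

Field L=11, K=10: +11·20° lon, +10·10° lat → SW at lon 40°, lat 10°.
Square 8, 9: +8·2° lon, +9·1° lat → SW at lon 56°, lat 19°.
Cell spans 2° lon × 1° lat. NE corner is SW corner plus one full cell.
latitude 20.000° N, longitude 58.000° E.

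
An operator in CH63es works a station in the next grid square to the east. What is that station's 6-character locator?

Longitude subsquare e = 4; +1 → 5 = f.
The latitude characters are unchanged.

CH63fs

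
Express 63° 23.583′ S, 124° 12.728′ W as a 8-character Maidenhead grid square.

CC76vo45

Offset from 180°W / 90°S: lon 55.78787°, lat 26.60695°.
Field: lon ⌊55.78787/20⌋ = 2 → C; lat ⌊26.60695/10⌋ = 2 → C.
Square: lon ⌊15.78787/2⌋ = 7; lat ⌊6.60695/1⌋ = 6.
Subsquare: lon ⌊1.78787/0.0833333⌋ = 21 → v; lat ⌊0.60695/0.0416667⌋ = 14 → o.
Extended square: lon ⌊0.03787/0.00833333⌋ = 4; lat ⌊0.02362/0.00416667⌋ = 5.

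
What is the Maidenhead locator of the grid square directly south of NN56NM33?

NN56nm32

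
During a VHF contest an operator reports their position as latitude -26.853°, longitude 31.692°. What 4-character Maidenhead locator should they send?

Add 180° to longitude and 90° to latitude: 211.69, 63.15.
Field (20°×10°, letters A–R): 211.69/20 → 10 → K, 63.15/10 → 6 → G; chars KG.
Square (2°×1°, digits 0–9): 11.69/2 → 5, 3.15/1 → 3; chars 53.

KG53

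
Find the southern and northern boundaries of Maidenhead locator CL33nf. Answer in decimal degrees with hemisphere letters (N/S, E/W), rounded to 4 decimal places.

23.2083° N, 23.2500° N

Field C=2, L=11: +2·20° lon, +11·10° lat → SW at lon -140°, lat 20°.
Square 3, 3: +3·2° lon, +3·1° lat → SW at lon -134°, lat 23°.
Subsquare n=13, f=5: +13·0.0833333° lon, +5·0.0416667° lat → SW at lon -132.917°, lat 23.2083°.
Cell spans 0.0833333° lon × 0.0416667° lat.
south 23.2083° N, north 23.2500° N.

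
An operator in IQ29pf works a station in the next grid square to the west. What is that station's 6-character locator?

IQ29of

Longitude subsquare p = 15; −1 → 14 = o.
The latitude characters are unchanged.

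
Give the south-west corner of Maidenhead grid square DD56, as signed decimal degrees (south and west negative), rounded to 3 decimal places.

-54.000, -110.000

Field D=3, D=3: +3·20° lon, +3·10° lat → SW at lon -120°, lat -60°.
Square 5, 6: +5·2° lon, +6·1° lat → SW at lon -110°, lat -54°.
latitude -54.000, longitude -110.000.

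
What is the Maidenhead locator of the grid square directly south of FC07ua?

Latitude subsquare a = 0; −1 → -1, wraps to 23 = x, carry into square.
Latitude square 7; −1 → 6.
The longitude characters are unchanged.

FC06ux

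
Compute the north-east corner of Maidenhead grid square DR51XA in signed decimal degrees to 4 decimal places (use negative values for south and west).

Field D=3, R=17: +3·20° lon, +17·10° lat → SW at lon -120°, lat 80°.
Square 5, 1: +5·2° lon, +1·1° lat → SW at lon -110°, lat 81°.
Subsquare x=23, a=0: +23·0.0833333° lon, +0·0.0416667° lat → SW at lon -108.083°, lat 81°.
Cell spans 0.0833333° lon × 0.0416667° lat. NE corner is SW corner plus one full cell.
latitude 81.0417, longitude -108.0000.

81.0417, -108.0000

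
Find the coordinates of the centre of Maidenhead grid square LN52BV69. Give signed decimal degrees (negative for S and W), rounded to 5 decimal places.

42.91458, 50.13750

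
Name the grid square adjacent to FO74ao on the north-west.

Longitude subsquare a = 0; −1 → -1, wraps to 23 = x, carry into square.
Longitude square 7; −1 → 6.
Latitude subsquare o = 14; +1 → 15 = p.

FO64xp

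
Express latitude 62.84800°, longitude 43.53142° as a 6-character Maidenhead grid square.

Shift to the Maidenhead origin (180°W, 90°S): lon 223.5314, lat 152.8480.
Field: lon ⌊223.5314/20⌋ = 11 → L; lat ⌊152.8480/10⌋ = 15 → P.
Square: lon ⌊3.5314/2⌋ = 1; lat ⌊2.8480/1⌋ = 2.
Subsquare: lon ⌊1.5314/0.0833333⌋ = 18 → s; lat ⌊0.8480/0.0416667⌋ = 20 → u.

LP12su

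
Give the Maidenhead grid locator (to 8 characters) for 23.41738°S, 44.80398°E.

Add 180° to longitude and 90° to latitude: 224.80398, 66.58262.
Field (20°×10°, letters A–R): lon ⌊224.80398/20⌋ = 11 → L; lat ⌊66.58262/10⌋ = 6 → G.
Square (2°×1°, digits 0–9): lon ⌊4.80398/2⌋ = 2; lat ⌊6.58262/1⌋ = 6.
Subsquare (5′×2.5′, letters a–x): lon ⌊0.80398/0.0833333⌋ = 9 → j; lat ⌊0.58262/0.0416667⌋ = 13 → n.
Extended square (30″×15″, digits 0–9): lon ⌊0.05398/0.00833333⌋ = 6; lat ⌊0.04095/0.00416667⌋ = 9.

LG26jn69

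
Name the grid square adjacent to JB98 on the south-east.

KB07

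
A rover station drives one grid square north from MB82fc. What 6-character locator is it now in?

MB82fd

Latitude subsquare c = 2; +1 → 3 = d.
The longitude characters are unchanged.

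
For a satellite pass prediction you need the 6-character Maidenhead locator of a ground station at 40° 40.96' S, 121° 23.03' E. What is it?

Offset from 180°W / 90°S: lon 301.3838°, lat 49.3173°.
Field (20°×10°, letters A–R): lon ⌊301.3838/20⌋ = 15 → P; lat ⌊49.3173/10⌋ = 4 → E.
Square (2°×1°, digits 0–9): lon ⌊1.3838/2⌋ = 0; lat ⌊9.3173/1⌋ = 9.
Subsquare (5′×2.5′, letters a–x): lon ⌊1.3838/0.0833333⌋ = 16 → q; lat ⌊0.3173/0.0416667⌋ = 7 → h.

PE09qh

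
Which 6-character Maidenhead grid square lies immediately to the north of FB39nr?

Latitude subsquare r = 17; +1 → 18 = s.
The longitude characters are unchanged.

FB39ns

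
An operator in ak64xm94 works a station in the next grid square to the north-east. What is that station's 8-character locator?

AK74am05

Longitude extended square 9; +1 → 10, wraps to 0, carry into subsquare.
Longitude subsquare x = 23; +1 → 24, wraps to 0 = a, carry into square.
Longitude square 6; +1 → 7.
Latitude extended square 4; +1 → 5.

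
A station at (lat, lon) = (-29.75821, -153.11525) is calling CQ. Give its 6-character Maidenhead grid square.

Shift to the Maidenhead origin (180°W, 90°S): lon 26.8847, lat 60.2418.
Field (20°×10°, letters A–R): 26.8847/20 → 1 → B, 60.2418/10 → 6 → G; chars BG.
Square (2°×1°, digits 0–9): 6.8847/2 → 3, 0.2418/1 → 0; chars 30.
Subsquare (5′×2.5′, letters a–x): 0.8847/0.0833333 → 10 → k, 0.2418/0.0416667 → 5 → f; chars kf.

BG30kf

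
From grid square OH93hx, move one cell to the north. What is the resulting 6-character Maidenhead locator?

OH94ha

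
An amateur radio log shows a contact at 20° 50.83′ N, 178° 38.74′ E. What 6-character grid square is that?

RL90hu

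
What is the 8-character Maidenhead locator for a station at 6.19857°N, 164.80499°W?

AJ76oe37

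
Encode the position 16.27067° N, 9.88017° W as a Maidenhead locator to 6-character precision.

IK56bg

Add 180° to longitude and 90° to latitude: 170.1198, 106.2707.
Field (20°×10°, letters A–R): lon ⌊170.1198/20⌋ = 8 → I; lat ⌊106.2707/10⌋ = 10 → K.
Square (2°×1°, digits 0–9): lon ⌊10.1198/2⌋ = 5; lat ⌊6.2707/1⌋ = 6.
Subsquare (5′×2.5′, letters a–x): lon ⌊0.1198/0.0833333⌋ = 1 → b; lat ⌊0.2707/0.0416667⌋ = 6 → g.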